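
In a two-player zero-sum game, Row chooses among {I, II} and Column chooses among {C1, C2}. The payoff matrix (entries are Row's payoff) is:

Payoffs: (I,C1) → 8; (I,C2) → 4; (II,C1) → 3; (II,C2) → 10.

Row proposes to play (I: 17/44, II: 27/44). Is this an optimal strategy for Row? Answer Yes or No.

Against C1 this mix gives (17/44)·8 + (27/44)·3 = 217/44.
Against C2 this mix gives (17/44)·4 + (27/44)·10 = 169/22.
Column will play C1, holding Row to 217/44. Shifting weight toward the row that does better against C1 would raise this floor (the equalizing mix achieves 68/11 against both C1 and C2), so the proposed strategy is not optimal.

No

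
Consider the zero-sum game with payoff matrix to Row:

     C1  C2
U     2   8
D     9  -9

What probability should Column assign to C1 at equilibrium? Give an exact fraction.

Row minima: U → 2, D → -9; maximin = 2.
Column maxima: C1 → 9, C2 → 8; minimax = 8.
2 ≠ 8, so there is no saddle point; optimal play is mixed.
Let Row play U with probability p. Expected payoff against C1: 2p + 9(1−p) = −7p + 9; against C2: 8p + (-9)(1−p) = 17p − 9.
Setting these equal: −7p + 9 = 17p − 9 ⇒ −24p = -18 ⇒ p = 3/4, and the value is (-7)·(3/4) + 9 = 15/4.
For Column: with q = P(C1), equating U's and D's payoffs gives −6q + 8 = 18q − 9 ⇒ q = 17/24.

17/24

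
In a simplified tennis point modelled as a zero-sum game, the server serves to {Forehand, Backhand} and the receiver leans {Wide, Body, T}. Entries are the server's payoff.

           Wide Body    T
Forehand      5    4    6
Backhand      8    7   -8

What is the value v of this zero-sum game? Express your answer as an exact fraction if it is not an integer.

Row minima: Forehand → 4, Backhand → -8; maximin = 4.
Column maxima: Wide → 8, Body → 7, T → 6; minimax = 6.
4 ≠ 6, so there is no saddle point; optimal play is mixed.
Wide is strictly dominated by Body (it gives the server strictly more in every row), so the receiver never plays it.
On the remaining 2×2 (Forehand, Backhand vs Body, T):
Let the server play Forehand with probability p. Expected payoff against Body: 4p + 7(1−p) = −3p + 7; against T: 6p + (-8)(1−p) = 14p − 8.
Setting these equal: −3p + 7 = 14p − 8 ⇒ −17p = -15 ⇒ p = 15/17, and the value is (-3)·(15/17) + 7 = 74/17.
For the receiver: with q = P(Body), equating Forehand's and Backhand's payoffs gives −2q + 6 = 15q − 8 ⇒ q = 14/17.

74/17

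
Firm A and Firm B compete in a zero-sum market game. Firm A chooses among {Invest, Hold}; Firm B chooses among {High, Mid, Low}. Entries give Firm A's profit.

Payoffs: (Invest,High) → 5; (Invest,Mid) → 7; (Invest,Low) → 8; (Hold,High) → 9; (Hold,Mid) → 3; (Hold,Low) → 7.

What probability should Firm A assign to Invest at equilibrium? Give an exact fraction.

3/4

Row minima: Invest → 5, Hold → 3; maximin = 5.
Column maxima: High → 9, Mid → 7, Low → 8; minimax = 7.
5 ≠ 7, so there is no saddle point; optimal play is mixed.
Low is strictly dominated by Mid (it gives Firm A strictly more in every row), so Firm B never plays it.
On the remaining 2×2 (Invest, Hold vs High, Mid):
Let Firm A play Invest with probability p. Expected payoff against High: 5p + 9(1−p) = −4p + 9; against Mid: 7p + 3(1−p) = 4p + 3.
Setting these equal: −4p + 9 = 4p + 3 ⇒ −8p = -6 ⇒ p = 3/4, and the value is (-4)·(3/4) + 9 = 6.
For Firm B: with q = P(High), equating Invest's and Hold's payoffs gives −2q + 7 = 6q + 3 ⇒ q = 1/2.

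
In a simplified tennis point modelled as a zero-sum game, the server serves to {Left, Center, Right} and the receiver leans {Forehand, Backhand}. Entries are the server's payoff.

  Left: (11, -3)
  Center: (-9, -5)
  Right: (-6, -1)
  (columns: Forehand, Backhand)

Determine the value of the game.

-29/19

Row minima: Left → -3, Center → -9, Right → -6; maximin = -3.
Column maxima: Forehand → 11, Backhand → -1; minimax = -1.
-3 ≠ -1, so there is no saddle point; optimal play is mixed.
Center is strictly dominated by Left, so the server never plays it.
On the remaining 2×2 (Left, Right vs Forehand, Backhand):
Let the server play Left with probability p. Expected payoff against Forehand: 11p + (-6)(1−p) = 17p − 6; against Backhand: (-3)p + (-1)(1−p) = −2p − 1.
Setting these equal: 17p − 6 = −2p − 1 ⇒ 19p = 5 ⇒ p = 5/19, and the value is (17)·(5/19) − 6 = -29/19.
For the receiver: with q = P(Forehand), equating Left's and Right's payoffs gives 14q − 3 = −5q − 1 ⇒ q = 2/19.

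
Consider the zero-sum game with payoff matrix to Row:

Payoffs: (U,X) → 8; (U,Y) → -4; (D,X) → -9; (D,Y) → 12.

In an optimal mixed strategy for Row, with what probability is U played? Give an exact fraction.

7/11

Row minima: U → -4, D → -9; maximin = -4.
Column maxima: X → 8, Y → 12; minimax = 8.
-4 ≠ 8, so there is no saddle point; optimal play is mixed.
Let Row play U with probability p. Expected payoff against X: 8p + (-9)(1−p) = 17p − 9; against Y: (-4)p + 12(1−p) = −16p + 12.
Setting these equal: 17p − 9 = −16p + 12 ⇒ 33p = 21 ⇒ p = 7/11, and the value is (17)·(7/11) − 9 = 20/11.
For Column: with q = P(X), equating U's and D's payoffs gives 12q − 4 = −21q + 12 ⇒ q = 16/33.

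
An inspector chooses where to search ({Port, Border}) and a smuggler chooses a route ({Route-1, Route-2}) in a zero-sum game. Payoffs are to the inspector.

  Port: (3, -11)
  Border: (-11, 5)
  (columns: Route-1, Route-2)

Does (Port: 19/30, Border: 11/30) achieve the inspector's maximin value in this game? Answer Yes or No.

Against Route-1 this mix gives (19/30)·3 + (11/30)·(-11) = -32/15.
Against Route-2 this mix gives (19/30)·(-11) + (11/30)·5 = -77/15.
The smuggler will play Route-2, holding the inspector to -77/15. Shifting weight toward the row that does better against Route-2 would raise this floor (the equalizing mix achieves -53/15 against both Route-2 and Route-1), so the proposed strategy is not optimal.

No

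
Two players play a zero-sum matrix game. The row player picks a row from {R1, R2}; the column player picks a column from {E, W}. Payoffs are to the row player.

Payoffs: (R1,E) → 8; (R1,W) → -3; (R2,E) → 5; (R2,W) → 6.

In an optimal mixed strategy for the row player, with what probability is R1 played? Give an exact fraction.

1/12

Row minima: R1 → -3, R2 → 5; maximin = 5.
Column maxima: E → 8, W → 6; minimax = 6.
5 ≠ 6, so there is no saddle point; optimal play is mixed.
Let the row player play R1 with probability p. Expected payoff against E: 8p + 5(1−p) = 3p + 5; against W: (-3)p + 6(1−p) = −9p + 6.
Setting these equal: 3p + 5 = −9p + 6 ⇒ 12p = 1 ⇒ p = 1/12, and the value is (3)·(1/12) + 5 = 21/4.
For the column player: with q = P(E), equating R1's and R2's payoffs gives 11q − 3 = −q + 6 ⇒ q = 3/4.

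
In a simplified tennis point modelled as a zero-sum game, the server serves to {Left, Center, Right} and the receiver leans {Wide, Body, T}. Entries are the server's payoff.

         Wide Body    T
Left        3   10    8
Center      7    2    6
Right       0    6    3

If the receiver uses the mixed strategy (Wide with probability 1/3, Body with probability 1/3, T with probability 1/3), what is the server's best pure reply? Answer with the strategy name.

Expected payoff of Left: (1/3)·3 + (1/3)·10 + (1/3)·8 = 7.
Expected payoff of Center: (1/3)·7 + (1/3)·2 + (1/3)·6 = 5.
Expected payoff of Right: (1/3)·0 + (1/3)·6 + (1/3)·3 = 3.
The largest is 7, so the server's best response is Left.

Left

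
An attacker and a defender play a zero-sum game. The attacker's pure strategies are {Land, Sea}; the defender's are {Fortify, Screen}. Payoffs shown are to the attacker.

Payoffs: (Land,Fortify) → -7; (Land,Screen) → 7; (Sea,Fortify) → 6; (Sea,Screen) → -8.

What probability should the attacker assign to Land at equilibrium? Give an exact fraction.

1/2

Row minima: Land → -7, Sea → -8; maximin = -7.
Column maxima: Fortify → 6, Screen → 7; minimax = 6.
-7 ≠ 6, so there is no saddle point; optimal play is mixed.
Let the attacker play Land with probability p. Expected payoff against Fortify: (-7)p + 6(1−p) = −13p + 6; against Screen: 7p + (-8)(1−p) = 15p − 8.
Setting these equal: −13p + 6 = 15p − 8 ⇒ −28p = -14 ⇒ p = 1/2, and the value is (-13)·(1/2) + 6 = -1/2.
For the defender: with q = P(Fortify), equating Land's and Sea's payoffs gives −14q + 7 = 14q − 8 ⇒ q = 15/28.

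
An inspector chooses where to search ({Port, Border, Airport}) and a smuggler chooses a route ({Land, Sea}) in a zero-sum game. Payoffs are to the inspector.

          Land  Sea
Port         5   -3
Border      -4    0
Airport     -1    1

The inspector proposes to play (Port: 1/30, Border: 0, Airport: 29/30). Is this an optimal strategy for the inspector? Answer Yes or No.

No

Against Land this mix gives (1/30)·5 + (29/30)·(-1) = -4/5.
Against Sea this mix gives (1/30)·(-3) + (29/30)·1 = 13/15.
The smuggler will play Land, holding the inspector to -4/5. Shifting weight toward the row that does better against Land would raise this floor (the equalizing mix achieves 1/5 against both Land and Sea), so the proposed strategy is not optimal.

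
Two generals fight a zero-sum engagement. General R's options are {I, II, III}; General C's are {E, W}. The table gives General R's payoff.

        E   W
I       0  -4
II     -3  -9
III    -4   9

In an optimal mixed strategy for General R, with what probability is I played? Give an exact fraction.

Row minima: I → -4, II → -9, III → -4; maximin = -4.
Column maxima: E → 0, W → 9; minimax = 0.
-4 ≠ 0, so there is no saddle point; optimal play is mixed.
II is strictly dominated by I, so General R never plays it.
On the remaining 2×2 (I, III vs E, W):
Let General R play I with probability p. Expected payoff against E: 0p + (-4)(1−p) = 4p − 4; against W: (-4)p + 9(1−p) = −13p + 9.
Setting these equal: 4p − 4 = −13p + 9 ⇒ 17p = 13 ⇒ p = 13/17, and the value is (4)·(13/17) − 4 = -16/17.
For General C: with q = P(E), equating I's and III's payoffs gives 4q − 4 = −13q + 9 ⇒ q = 13/17.

13/17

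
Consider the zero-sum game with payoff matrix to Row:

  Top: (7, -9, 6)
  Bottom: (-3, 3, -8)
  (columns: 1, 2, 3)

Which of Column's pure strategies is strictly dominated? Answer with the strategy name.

1

3 holds Row's payoff strictly below 1 in every row: 6 < 7, -8 < -3.
So 1 is strictly dominated for Column.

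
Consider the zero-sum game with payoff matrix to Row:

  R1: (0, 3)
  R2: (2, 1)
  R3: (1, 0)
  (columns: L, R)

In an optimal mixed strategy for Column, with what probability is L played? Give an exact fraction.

Row minima: R1 → 0, R2 → 1, R3 → 0; maximin = 1.
Column maxima: L → 2, R → 3; minimax = 2.
1 ≠ 2, so there is no saddle point; optimal play is mixed.
R3 is strictly dominated by R2, so Row never plays it.
On the remaining 2×2 (R1, R2 vs L, R):
Let Row play R1 with probability p. Expected payoff against L: 0p + 2(1−p) = −2p + 2; against R: 3p + 1(1−p) = 2p + 1.
Setting these equal: −2p + 2 = 2p + 1 ⇒ −4p = -1 ⇒ p = 1/4, and the value is (-2)·(1/4) + 2 = 3/2.
For Column: with q = P(L), equating R1's and R2's payoffs gives −3q + 3 = q + 1 ⇒ q = 1/2.

1/2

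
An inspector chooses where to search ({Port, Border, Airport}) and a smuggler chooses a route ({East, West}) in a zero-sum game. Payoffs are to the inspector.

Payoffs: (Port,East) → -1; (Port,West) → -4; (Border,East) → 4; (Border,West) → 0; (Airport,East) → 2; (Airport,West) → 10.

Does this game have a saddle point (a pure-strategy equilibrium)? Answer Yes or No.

No

Row minima: Port → -4, Border → 0, Airport → 2; maximin = 2.
Column maxima: East → 4, West → 10; minimax = 4.
2 ≠ 4, so no pure-strategy equilibrium exists.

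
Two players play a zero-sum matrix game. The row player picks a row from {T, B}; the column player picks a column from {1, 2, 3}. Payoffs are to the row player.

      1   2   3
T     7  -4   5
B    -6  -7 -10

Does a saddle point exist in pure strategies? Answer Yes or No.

Yes

Row minima: T → -4, B → -10; maximin = -4.
Column maxima: 1 → 7, 2 → -4, 3 → 5; minimax = -4.
maximin = minimax = -4, so a saddle point exists.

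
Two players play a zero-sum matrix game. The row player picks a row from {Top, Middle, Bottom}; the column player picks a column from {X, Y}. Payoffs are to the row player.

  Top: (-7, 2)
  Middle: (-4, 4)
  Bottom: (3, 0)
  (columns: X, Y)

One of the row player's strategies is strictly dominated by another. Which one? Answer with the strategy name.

Middle gives a strictly higher payoff than Top against every column: -4 > -7, 4 > 2.
So Top is strictly dominated and the row player never plays it.

Top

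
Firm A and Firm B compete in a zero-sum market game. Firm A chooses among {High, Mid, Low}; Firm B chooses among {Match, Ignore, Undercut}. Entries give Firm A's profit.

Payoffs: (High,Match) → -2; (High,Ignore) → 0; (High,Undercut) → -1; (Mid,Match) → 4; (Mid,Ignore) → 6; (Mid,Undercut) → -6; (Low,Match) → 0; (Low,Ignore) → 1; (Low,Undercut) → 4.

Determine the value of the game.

8/7

Row minima: High → -2, Mid → -6, Low → 0; maximin = 0.
Column maxima: Match → 4, Ignore → 6, Undercut → 4; minimax = 4.
0 ≠ 4, so there is no saddle point; optimal play is mixed.
High is strictly dominated by Low, so Firm A never plays it.
Ignore is strictly dominated by Match (it gives Firm A strictly more in every row), so Firm B never plays it.
On the remaining 2×2 (Mid, Low vs Match, Undercut):
Let Firm A play Mid with probability p. Expected payoff against Match: 4p + 0(1−p) = 4p; against Undercut: (-6)p + 4(1−p) = −10p + 4.
Setting these equal: 4p = −10p + 4 ⇒ 14p = 4 ⇒ p = 2/7, and the value is (4)·(2/7) = 8/7.
For Firm B: with q = P(Match), equating Mid's and Low's payoffs gives 10q − 6 = −4q + 4 ⇒ q = 5/7.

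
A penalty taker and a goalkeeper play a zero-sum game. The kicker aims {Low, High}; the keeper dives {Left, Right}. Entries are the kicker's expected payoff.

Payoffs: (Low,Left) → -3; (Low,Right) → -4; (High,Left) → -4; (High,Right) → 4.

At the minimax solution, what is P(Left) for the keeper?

8/9

Row minima: Low → -4, High → -4; maximin = -4.
Column maxima: Left → -3, Right → 4; minimax = -3.
-4 ≠ -3, so there is no saddle point; optimal play is mixed.
Let the kicker play Low with probability p. Expected payoff against Left: (-3)p + (-4)(1−p) = p − 4; against Right: (-4)p + 4(1−p) = −8p + 4.
Setting these equal: p − 4 = −8p + 4 ⇒ 9p = 8 ⇒ p = 8/9, and the value is (1)·(8/9) − 4 = -28/9.
For the keeper: with q = P(Left), equating Low's and High's payoffs gives q − 4 = −8q + 4 ⇒ q = 8/9.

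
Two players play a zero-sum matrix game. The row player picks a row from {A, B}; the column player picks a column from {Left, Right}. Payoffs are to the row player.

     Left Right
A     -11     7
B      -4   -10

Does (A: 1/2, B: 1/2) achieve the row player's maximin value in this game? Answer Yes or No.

Against Left this mix gives (1/2)·(-11) + (1/2)·(-4) = -15/2.
Against Right this mix gives (1/2)·7 + (1/2)·(-10) = -3/2.
The column player will play Left, holding the row player to -15/2. Shifting weight toward the row that does better against Left would raise this floor (the equalizing mix achieves -23/4 against both Left and Right), so the proposed strategy is not optimal.

No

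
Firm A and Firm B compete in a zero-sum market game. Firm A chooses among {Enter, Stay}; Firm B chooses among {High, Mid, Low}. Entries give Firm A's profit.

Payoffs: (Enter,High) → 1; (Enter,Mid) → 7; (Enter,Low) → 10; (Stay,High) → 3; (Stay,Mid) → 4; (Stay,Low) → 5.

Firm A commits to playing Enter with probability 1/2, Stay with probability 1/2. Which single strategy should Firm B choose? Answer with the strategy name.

If Firm B plays High, Firm A's expected payoff is (1/2)·1 + (1/2)·3 = 2.
If Firm B plays Mid, Firm A's expected payoff is (1/2)·7 + (1/2)·4 = 11/2.
If Firm B plays Low, Firm A's expected payoff is (1/2)·10 + (1/2)·5 = 15/2.
Firm B minimizes Firm A's payoff; the smallest is 2, so the best response is High.

High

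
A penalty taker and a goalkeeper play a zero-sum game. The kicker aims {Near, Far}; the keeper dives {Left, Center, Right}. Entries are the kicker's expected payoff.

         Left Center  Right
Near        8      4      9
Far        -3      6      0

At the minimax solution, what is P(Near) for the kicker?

9/13

Row minima: Near → 4, Far → -3; maximin = 4.
Column maxima: Left → 8, Center → 6, Right → 9; minimax = 6.
4 ≠ 6, so there is no saddle point; optimal play is mixed.
Right is strictly dominated by Left (it gives the kicker strictly more in every row), so the keeper never plays it.
On the remaining 2×2 (Near, Far vs Left, Center):
Let the kicker play Near with probability p. Expected payoff against Left: 8p + (-3)(1−p) = 11p − 3; against Center: 4p + 6(1−p) = −2p + 6.
Setting these equal: 11p − 3 = −2p + 6 ⇒ 13p = 9 ⇒ p = 9/13, and the value is (11)·(9/13) − 3 = 60/13.
For the keeper: with q = P(Left), equating Near's and Far's payoffs gives 4q + 4 = −9q + 6 ⇒ q = 2/13.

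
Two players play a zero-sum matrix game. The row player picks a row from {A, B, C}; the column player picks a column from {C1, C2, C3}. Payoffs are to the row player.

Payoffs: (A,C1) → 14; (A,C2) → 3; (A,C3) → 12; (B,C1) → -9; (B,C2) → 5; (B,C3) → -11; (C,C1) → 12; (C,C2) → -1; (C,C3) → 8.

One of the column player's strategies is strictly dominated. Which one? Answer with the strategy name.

C1

C3 holds the row player's payoff strictly below C1 in every row: 12 < 14, -11 < -9, 8 < 12.
So C1 is strictly dominated for the column player.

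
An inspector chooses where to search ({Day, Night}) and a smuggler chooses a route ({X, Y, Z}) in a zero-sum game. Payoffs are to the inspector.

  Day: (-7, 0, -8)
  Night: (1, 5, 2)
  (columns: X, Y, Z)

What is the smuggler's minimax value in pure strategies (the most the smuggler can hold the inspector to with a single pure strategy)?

Column maxima: X → 1, Y → 5, Z → 2.
The smallest of these is 1.

1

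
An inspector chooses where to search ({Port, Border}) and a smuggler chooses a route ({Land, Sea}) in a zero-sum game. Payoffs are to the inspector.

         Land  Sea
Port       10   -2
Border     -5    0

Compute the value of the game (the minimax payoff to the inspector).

-10/17

Row minima: Port → -2, Border → -5; maximin = -2.
Column maxima: Land → 10, Sea → 0; minimax = 0.
-2 ≠ 0, so there is no saddle point; optimal play is mixed.
Let the inspector play Port with probability p. Expected payoff against Land: 10p + (-5)(1−p) = 15p − 5; against Sea: (-2)p + 0(1−p) = −2p.
Setting these equal: 15p − 5 = −2p ⇒ 17p = 5 ⇒ p = 5/17, and the value is (15)·(5/17) − 5 = -10/17.
For the smuggler: with q = P(Land), equating Port's and Border's payoffs gives 12q − 2 = −5q ⇒ q = 2/17.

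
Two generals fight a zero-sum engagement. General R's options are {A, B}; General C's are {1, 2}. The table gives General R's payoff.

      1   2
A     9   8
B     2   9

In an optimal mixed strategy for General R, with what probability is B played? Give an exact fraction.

1/8

Row minima: A → 8, B → 2; maximin = 8.
Column maxima: 1 → 9, 2 → 9; minimax = 9.
8 ≠ 9, so there is no saddle point; optimal play is mixed.
Let General R play A with probability p. Expected payoff against 1: 9p + 2(1−p) = 7p + 2; against 2: 8p + 9(1−p) = −p + 9.
Setting these equal: 7p + 2 = −p + 9 ⇒ 8p = 7 ⇒ p = 7/8, and the value is (7)·(7/8) + 2 = 65/8.
For General C: with q = P(1), equating A's and B's payoffs gives q + 8 = −7q + 9 ⇒ q = 1/8.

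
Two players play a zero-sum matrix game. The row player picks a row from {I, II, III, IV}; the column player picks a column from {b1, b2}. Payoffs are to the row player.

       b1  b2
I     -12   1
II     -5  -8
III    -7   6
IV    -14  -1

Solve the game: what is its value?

-43/8

Row minima: I → -12, II → -8, III → -7, IV → -14; maximin = -7.
Column maxima: b1 → -5, b2 → 6; minimax = -5.
-7 ≠ -5, so there is no saddle point; optimal play is mixed.
I is strictly dominated by III, so the row player never plays it.
IV is strictly dominated by III, so the row player never plays it.
On the remaining 2×2 (II, III vs b1, b2):
Let the row player play II with probability p. Expected payoff against b1: (-5)p + (-7)(1−p) = 2p − 7; against b2: (-8)p + 6(1−p) = −14p + 6.
Setting these equal: 2p − 7 = −14p + 6 ⇒ 16p = 13 ⇒ p = 13/16, and the value is (2)·(13/16) − 7 = -43/8.
For the column player: with q = P(b1), equating II's and III's payoffs gives 3q − 8 = −13q + 6 ⇒ q = 7/8.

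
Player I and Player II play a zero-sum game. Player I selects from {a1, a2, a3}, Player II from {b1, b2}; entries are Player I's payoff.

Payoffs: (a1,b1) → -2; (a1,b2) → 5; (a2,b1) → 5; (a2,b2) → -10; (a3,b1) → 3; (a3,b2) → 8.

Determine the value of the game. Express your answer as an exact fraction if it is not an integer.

Row minima: a1 → -2, a2 → -10, a3 → 3; maximin = 3.
Column maxima: b1 → 5, b2 → 8; minimax = 5.
3 ≠ 5, so there is no saddle point; optimal play is mixed.
a1 is strictly dominated by a3, so Player I never plays it.
On the remaining 2×2 (a2, a3 vs b1, b2):
Let Player I play a2 with probability p. Expected payoff against b1: 5p + 3(1−p) = 2p + 3; against b2: (-10)p + 8(1−p) = −18p + 8.
Setting these equal: 2p + 3 = −18p + 8 ⇒ 20p = 5 ⇒ p = 1/4, and the value is (2)·(1/4) + 3 = 7/2.
For Player II: with q = P(b1), equating a2's and a3's payoffs gives 15q − 10 = −5q + 8 ⇒ q = 9/10.

7/2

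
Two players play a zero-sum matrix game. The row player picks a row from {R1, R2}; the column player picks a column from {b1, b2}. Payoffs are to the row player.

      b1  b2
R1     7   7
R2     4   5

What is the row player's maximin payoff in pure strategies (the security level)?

Row minima: R1 → 7, R2 → 4.
The best of these is 7.

7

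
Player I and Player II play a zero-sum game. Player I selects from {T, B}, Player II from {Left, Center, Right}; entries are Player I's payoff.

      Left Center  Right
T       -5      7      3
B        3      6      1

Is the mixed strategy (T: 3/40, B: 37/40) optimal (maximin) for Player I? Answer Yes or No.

No

Against Left this mix gives (3/40)·(-5) + (37/40)·3 = 12/5.
Against Center this mix gives (3/40)·7 + (37/40)·6 = 243/40.
Against Right this mix gives (3/40)·3 + (37/40)·1 = 23/20.
Player II will play Right, holding Player I to 23/20. Shifting weight toward the row that does better against Right would raise this floor (the equalizing mix achieves 7/5 against both Right and Left), so the proposed strategy is not optimal.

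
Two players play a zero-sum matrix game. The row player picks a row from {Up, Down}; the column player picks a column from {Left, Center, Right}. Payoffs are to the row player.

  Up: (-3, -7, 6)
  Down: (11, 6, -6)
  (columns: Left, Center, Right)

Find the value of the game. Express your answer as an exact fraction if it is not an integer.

-6/25

Row minima: Up → -7, Down → -6; maximin = -6.
Column maxima: Left → 11, Center → 6, Right → 6; minimax = 6.
-6 ≠ 6, so there is no saddle point; optimal play is mixed.
Left is strictly dominated by Center (it gives the row player strictly more in every row), so the column player never plays it.
On the remaining 2×2 (Up, Down vs Center, Right):
Let the row player play Up with probability p. Expected payoff against Center: (-7)p + 6(1−p) = −13p + 6; against Right: 6p + (-6)(1−p) = 12p − 6.
Setting these equal: −13p + 6 = 12p − 6 ⇒ −25p = -12 ⇒ p = 12/25, and the value is (-13)·(12/25) + 6 = -6/25.
For the column player: with q = P(Center), equating Up's and Down's payoffs gives −13q + 6 = 12q − 6 ⇒ q = 12/25.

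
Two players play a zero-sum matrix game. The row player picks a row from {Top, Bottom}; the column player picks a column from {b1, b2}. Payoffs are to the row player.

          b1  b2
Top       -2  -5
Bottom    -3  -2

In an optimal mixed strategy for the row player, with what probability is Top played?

Row minima: Top → -5, Bottom → -3; maximin = -3.
Column maxima: b1 → -2, b2 → -2; minimax = -2.
-3 ≠ -2, so there is no saddle point; optimal play is mixed.
Let the row player play Top with probability p. Expected payoff against b1: (-2)p + (-3)(1−p) = p − 3; against b2: (-5)p + (-2)(1−p) = −3p − 2.
Setting these equal: p − 3 = −3p − 2 ⇒ 4p = 1 ⇒ p = 1/4, and the value is (1)·(1/4) − 3 = -11/4.
For the column player: with q = P(b1), equating Top's and Bottom's payoffs gives 3q − 5 = −q − 2 ⇒ q = 3/4.

1/4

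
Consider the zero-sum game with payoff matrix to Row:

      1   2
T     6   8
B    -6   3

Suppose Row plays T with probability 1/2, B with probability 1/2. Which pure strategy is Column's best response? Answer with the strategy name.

1

If Column plays 1, Row's expected payoff is (1/2)·6 + (1/2)·(-6) = 0.
If Column plays 2, Row's expected payoff is (1/2)·8 + (1/2)·3 = 11/2.
Column minimizes Row's payoff; the smallest is 0, so the best response is 1.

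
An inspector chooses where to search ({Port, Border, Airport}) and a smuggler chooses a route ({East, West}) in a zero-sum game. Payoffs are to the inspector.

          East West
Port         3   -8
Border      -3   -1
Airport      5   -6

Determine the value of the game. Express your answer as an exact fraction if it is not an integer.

-23/13

Row minima: Port → -8, Border → -3, Airport → -6; maximin = -3.
Column maxima: East → 5, West → -1; minimax = -1.
-3 ≠ -1, so there is no saddle point; optimal play is mixed.
Port is strictly dominated by Airport, so the inspector never plays it.
On the remaining 2×2 (Border, Airport vs East, West):
Let the inspector play Border with probability p. Expected payoff against East: (-3)p + 5(1−p) = −8p + 5; against West: (-1)p + (-6)(1−p) = 5p − 6.
Setting these equal: −8p + 5 = 5p − 6 ⇒ −13p = -11 ⇒ p = 11/13, and the value is (-8)·(11/13) + 5 = -23/13.
For the smuggler: with q = P(East), equating Border's and Airport's payoffs gives −2q − 1 = 11q − 6 ⇒ q = 5/13.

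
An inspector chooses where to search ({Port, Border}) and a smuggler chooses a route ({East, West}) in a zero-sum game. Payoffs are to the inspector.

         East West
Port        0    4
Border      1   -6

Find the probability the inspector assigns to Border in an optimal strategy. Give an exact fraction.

4/11

Row minima: Port → 0, Border → -6; maximin = 0.
Column maxima: East → 1, West → 4; minimax = 1.
0 ≠ 1, so there is no saddle point; optimal play is mixed.
Let the inspector play Port with probability p. Expected payoff against East: 0p + 1(1−p) = −p + 1; against West: 4p + (-6)(1−p) = 10p − 6.
Setting these equal: −p + 1 = 10p − 6 ⇒ −11p = -7 ⇒ p = 7/11, and the value is (-1)·(7/11) + 1 = 4/11.
For the smuggler: with q = P(East), equating Port's and Border's payoffs gives −4q + 4 = 7q − 6 ⇒ q = 10/11.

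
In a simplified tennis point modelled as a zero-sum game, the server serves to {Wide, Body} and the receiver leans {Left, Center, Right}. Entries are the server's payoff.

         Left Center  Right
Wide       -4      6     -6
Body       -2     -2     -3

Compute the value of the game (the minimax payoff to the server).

Row minima: Wide → -6, Body → -3; maximin = -3.
Column maxima: Left → -2, Center → 6, Right → -3; minimax = -3.
Since maximin = minimax = -3, there is a saddle point and the value is -3.

-3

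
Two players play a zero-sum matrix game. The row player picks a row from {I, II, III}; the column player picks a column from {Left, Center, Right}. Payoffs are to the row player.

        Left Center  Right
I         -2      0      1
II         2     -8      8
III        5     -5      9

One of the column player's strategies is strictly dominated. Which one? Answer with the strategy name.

Right

Left holds the row player's payoff strictly below Right in every row: -2 < 1, 2 < 8, 5 < 9.
So Right is strictly dominated for the column player.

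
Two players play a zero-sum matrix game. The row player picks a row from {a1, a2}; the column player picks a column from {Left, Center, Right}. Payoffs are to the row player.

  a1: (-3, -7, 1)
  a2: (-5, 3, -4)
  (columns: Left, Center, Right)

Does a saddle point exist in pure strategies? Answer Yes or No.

Row minima: a1 → -7, a2 → -5; maximin = -5.
Column maxima: Left → -3, Center → 3, Right → 1; minimax = -3.
-5 ≠ -3, so no pure-strategy equilibrium exists.

No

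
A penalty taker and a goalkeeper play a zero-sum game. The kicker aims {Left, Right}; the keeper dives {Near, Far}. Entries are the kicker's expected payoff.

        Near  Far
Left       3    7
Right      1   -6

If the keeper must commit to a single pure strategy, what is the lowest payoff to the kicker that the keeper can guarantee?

3

Column maxima: Near → 3, Far → 7.
The smallest of these is 3.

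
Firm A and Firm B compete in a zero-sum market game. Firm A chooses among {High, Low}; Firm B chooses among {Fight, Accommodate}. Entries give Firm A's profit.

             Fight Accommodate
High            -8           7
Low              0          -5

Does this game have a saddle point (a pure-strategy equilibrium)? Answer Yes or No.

No

Row minima: High → -8, Low → -5; maximin = -5.
Column maxima: Fight → 0, Accommodate → 7; minimax = 0.
-5 ≠ 0, so no pure-strategy equilibrium exists.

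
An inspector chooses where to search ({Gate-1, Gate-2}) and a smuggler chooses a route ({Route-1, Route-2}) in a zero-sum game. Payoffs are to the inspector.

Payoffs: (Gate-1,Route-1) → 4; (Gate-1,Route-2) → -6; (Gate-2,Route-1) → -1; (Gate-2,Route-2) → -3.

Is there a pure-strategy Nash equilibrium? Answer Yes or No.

Row minima: Gate-1 → -6, Gate-2 → -3; maximin = -3.
Column maxima: Route-1 → 4, Route-2 → -3; minimax = -3.
maximin = minimax = -3, so a saddle point exists.

Yes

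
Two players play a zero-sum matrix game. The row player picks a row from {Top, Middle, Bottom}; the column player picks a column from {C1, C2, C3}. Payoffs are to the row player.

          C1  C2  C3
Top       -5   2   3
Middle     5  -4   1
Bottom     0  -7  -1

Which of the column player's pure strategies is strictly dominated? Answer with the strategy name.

C3

C2 holds the row player's payoff strictly below C3 in every row: 2 < 3, -4 < 1, -7 < -1.
So C3 is strictly dominated for the column player.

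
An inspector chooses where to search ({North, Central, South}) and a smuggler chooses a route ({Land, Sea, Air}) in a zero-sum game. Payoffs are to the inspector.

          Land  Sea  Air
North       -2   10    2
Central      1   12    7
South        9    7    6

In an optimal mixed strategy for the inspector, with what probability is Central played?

Row minima: North → -2, Central → 1, South → 6; maximin = 6.
Column maxima: Land → 9, Sea → 12, Air → 7; minimax = 7.
6 ≠ 7, so there is no saddle point; optimal play is mixed.
North is strictly dominated by Central, so the inspector never plays it.
Sea is strictly dominated by Air (it gives the inspector strictly more in every row), so the smuggler never plays it.
On the remaining 2×2 (Central, South vs Land, Air):
Let the inspector play Central with probability p. Expected payoff against Land: 1p + 9(1−p) = −8p + 9; against Air: 7p + 6(1−p) = p + 6.
Setting these equal: −8p + 9 = p + 6 ⇒ −9p = -3 ⇒ p = 1/3, and the value is (-8)·(1/3) + 9 = 19/3.
For the smuggler: with q = P(Land), equating Central's and South's payoffs gives −6q + 7 = 3q + 6 ⇒ q = 1/9.

1/3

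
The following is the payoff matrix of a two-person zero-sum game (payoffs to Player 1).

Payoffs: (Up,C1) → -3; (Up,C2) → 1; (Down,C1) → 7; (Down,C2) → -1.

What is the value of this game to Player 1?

Row minima: Up → -3, Down → -1; maximin = -1.
Column maxima: C1 → 7, C2 → 1; minimax = 1.
-1 ≠ 1, so there is no saddle point; optimal play is mixed.
Let Player 1 play Up with probability p. Expected payoff against C1: (-3)p + 7(1−p) = −10p + 7; against C2: 1p + (-1)(1−p) = 2p − 1.
Setting these equal: −10p + 7 = 2p − 1 ⇒ −12p = -8 ⇒ p = 2/3, and the value is (-10)·(2/3) + 7 = 1/3.
For Player 2: with q = P(C1), equating Up's and Down's payoffs gives −4q + 1 = 8q − 1 ⇒ q = 1/6.

1/3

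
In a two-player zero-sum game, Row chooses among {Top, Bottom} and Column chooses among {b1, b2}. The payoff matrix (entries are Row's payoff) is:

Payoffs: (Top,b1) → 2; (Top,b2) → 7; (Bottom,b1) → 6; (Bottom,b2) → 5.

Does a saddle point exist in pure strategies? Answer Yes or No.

Row minima: Top → 2, Bottom → 5; maximin = 5.
Column maxima: b1 → 6, b2 → 7; minimax = 6.
5 ≠ 6, so no pure-strategy equilibrium exists.

No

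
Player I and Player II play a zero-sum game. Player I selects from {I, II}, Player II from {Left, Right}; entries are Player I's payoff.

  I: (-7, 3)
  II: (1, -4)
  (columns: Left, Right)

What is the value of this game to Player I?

-5/3

Row minima: I → -7, II → -4; maximin = -4.
Column maxima: Left → 1, Right → 3; minimax = 1.
-4 ≠ 1, so there is no saddle point; optimal play is mixed.
Let Player I play I with probability p. Expected payoff against Left: (-7)p + 1(1−p) = −8p + 1; against Right: 3p + (-4)(1−p) = 7p − 4.
Setting these equal: −8p + 1 = 7p − 4 ⇒ −15p = -5 ⇒ p = 1/3, and the value is (-8)·(1/3) + 1 = -5/3.
For Player II: with q = P(Left), equating I's and II's payoffs gives −10q + 3 = 5q − 4 ⇒ q = 7/15.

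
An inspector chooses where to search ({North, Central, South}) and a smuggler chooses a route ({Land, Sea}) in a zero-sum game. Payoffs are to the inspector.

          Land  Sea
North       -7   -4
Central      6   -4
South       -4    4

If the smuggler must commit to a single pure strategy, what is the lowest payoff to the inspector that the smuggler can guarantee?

Column maxima: Land → 6, Sea → 4.
The smallest of these is 4.

4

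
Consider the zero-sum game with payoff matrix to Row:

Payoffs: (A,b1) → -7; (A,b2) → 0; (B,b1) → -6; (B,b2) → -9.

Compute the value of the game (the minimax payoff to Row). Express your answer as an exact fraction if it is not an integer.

Row minima: A → -7, B → -9; maximin = -7.
Column maxima: b1 → -6, b2 → 0; minimax = -6.
-7 ≠ -6, so there is no saddle point; optimal play is mixed.
Let Row play A with probability p. Expected payoff against b1: (-7)p + (-6)(1−p) = −p − 6; against b2: 0p + (-9)(1−p) = 9p − 9.
Setting these equal: −p − 6 = 9p − 9 ⇒ −10p = -3 ⇒ p = 3/10, and the value is (-1)·(3/10) − 6 = -63/10.
For Column: with q = P(b1), equating A's and B's payoffs gives −7q = 3q − 9 ⇒ q = 9/10.

-63/10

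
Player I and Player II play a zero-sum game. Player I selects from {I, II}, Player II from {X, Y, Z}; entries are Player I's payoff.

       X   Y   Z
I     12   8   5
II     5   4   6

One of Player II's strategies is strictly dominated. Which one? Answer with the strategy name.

X

Y holds Player I's payoff strictly below X in every row: 8 < 12, 4 < 5.
So X is strictly dominated for Player II.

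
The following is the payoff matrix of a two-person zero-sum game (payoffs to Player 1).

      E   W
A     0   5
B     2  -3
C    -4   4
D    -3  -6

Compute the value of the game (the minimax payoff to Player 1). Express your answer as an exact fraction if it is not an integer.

Row minima: A → 0, B → -3, C → -4, D → -6; maximin = 0.
Column maxima: E → 2, W → 5; minimax = 2.
0 ≠ 2, so there is no saddle point; optimal play is mixed.
C is strictly dominated by A, so Player 1 never plays it.
D is strictly dominated by A, so Player 1 never plays it.
On the remaining 2×2 (A, B vs E, W):
Let Player 1 play A with probability p. Expected payoff against E: 0p + 2(1−p) = −2p + 2; against W: 5p + (-3)(1−p) = 8p − 3.
Setting these equal: −2p + 2 = 8p − 3 ⇒ −10p = -5 ⇒ p = 1/2, and the value is (-2)·(1/2) + 2 = 1.
For Player 2: with q = P(E), equating A's and B's payoffs gives −5q + 5 = 5q − 3 ⇒ q = 4/5.

1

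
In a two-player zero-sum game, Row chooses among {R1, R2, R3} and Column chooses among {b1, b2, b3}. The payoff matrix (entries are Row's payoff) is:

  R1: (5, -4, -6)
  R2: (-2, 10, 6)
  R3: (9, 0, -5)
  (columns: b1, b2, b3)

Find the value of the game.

2

Row minima: R1 → -6, R2 → -2, R3 → -5; maximin = -2.
Column maxima: b1 → 9, b2 → 10, b3 → 6; minimax = 6.
-2 ≠ 6, so there is no saddle point; optimal play is mixed.
R1 is strictly dominated by R3, so Row never plays it.
b2 is strictly dominated by b3 (it gives Row strictly more in every row), so Column never plays it.
On the remaining 2×2 (R2, R3 vs b1, b3):
Let Row play R2 with probability p. Expected payoff against b1: (-2)p + 9(1−p) = −11p + 9; against b3: 6p + (-5)(1−p) = 11p − 5.
Setting these equal: −11p + 9 = 11p − 5 ⇒ −22p = -14 ⇒ p = 7/11, and the value is (-11)·(7/11) + 9 = 2.
For Column: with q = P(b1), equating R2's and R3's payoffs gives −8q + 6 = 14q − 5 ⇒ q = 1/2.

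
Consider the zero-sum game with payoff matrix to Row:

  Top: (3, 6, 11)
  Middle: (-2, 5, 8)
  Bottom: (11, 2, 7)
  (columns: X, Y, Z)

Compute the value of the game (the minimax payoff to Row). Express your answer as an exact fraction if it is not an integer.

5

Row minima: Top → 3, Middle → -2, Bottom → 2; maximin = 3.
Column maxima: X → 11, Y → 6, Z → 11; minimax = 6.
3 ≠ 6, so there is no saddle point; optimal play is mixed.
Middle is strictly dominated by Top, so Row never plays it.
Z is strictly dominated by Y (it gives Row strictly more in every row), so Column never plays it.
On the remaining 2×2 (Top, Bottom vs X, Y):
Let Row play Top with probability p. Expected payoff against X: 3p + 11(1−p) = −8p + 11; against Y: 6p + 2(1−p) = 4p + 2.
Setting these equal: −8p + 11 = 4p + 2 ⇒ −12p = -9 ⇒ p = 3/4, and the value is (-8)·(3/4) + 11 = 5.
For Column: with q = P(X), equating Top's and Bottom's payoffs gives −3q + 6 = 9q + 2 ⇒ q = 1/3.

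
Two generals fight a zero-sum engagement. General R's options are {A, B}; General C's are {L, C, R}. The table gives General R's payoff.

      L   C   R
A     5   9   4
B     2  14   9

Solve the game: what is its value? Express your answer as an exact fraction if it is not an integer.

37/8

Row minima: A → 4, B → 2; maximin = 4.
Column maxima: L → 5, C → 14, R → 9; minimax = 5.
4 ≠ 5, so there is no saddle point; optimal play is mixed.
C is strictly dominated by L (it gives General R strictly more in every row), so General C never plays it.
On the remaining 2×2 (A, B vs L, R):
Let General R play A with probability p. Expected payoff against L: 5p + 2(1−p) = 3p + 2; against R: 4p + 9(1−p) = −5p + 9.
Setting these equal: 3p + 2 = −5p + 9 ⇒ 8p = 7 ⇒ p = 7/8, and the value is (3)·(7/8) + 2 = 37/8.
For General C: with q = P(L), equating A's and B's payoffs gives q + 4 = −7q + 9 ⇒ q = 5/8.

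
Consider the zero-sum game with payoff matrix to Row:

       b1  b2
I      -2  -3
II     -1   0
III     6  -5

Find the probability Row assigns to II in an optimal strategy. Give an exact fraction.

11/12

Row minima: I → -3, II → -1, III → -5; maximin = -1.
Column maxima: b1 → 6, b2 → 0; minimax = 0.
-1 ≠ 0, so there is no saddle point; optimal play is mixed.
I is strictly dominated by II, so Row never plays it.
On the remaining 2×2 (II, III vs b1, b2):
Let Row play II with probability p. Expected payoff against b1: (-1)p + 6(1−p) = −7p + 6; against b2: 0p + (-5)(1−p) = 5p − 5.
Setting these equal: −7p + 6 = 5p − 5 ⇒ −12p = -11 ⇒ p = 11/12, and the value is (-7)·(11/12) + 6 = -5/12.
For Column: with q = P(b1), equating II's and III's payoffs gives −q = 11q − 5 ⇒ q = 5/12.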